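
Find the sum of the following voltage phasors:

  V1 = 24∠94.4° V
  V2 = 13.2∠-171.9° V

Step 1 — Convert each phasor to rectangular form:
  V1 = 24·(cos(94.4°) + j·sin(94.4°)) = -1.841 + j23.93 V
  V2 = 13.2·(cos(-171.9°) + j·sin(-171.9°)) = -13.07 - j1.86 V
Step 2 — Sum components: V_total = -14.91 + j22.07 V.
Step 3 — Convert to polar: |V_total| = 26.63 V, ∠V_total = 124.0°.

V_total = 26.63∠124.0° V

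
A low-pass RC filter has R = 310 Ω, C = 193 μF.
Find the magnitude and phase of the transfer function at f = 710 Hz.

Step 1 — Angular frequency: ω = 2π·710 = 4461 rad/s.
Step 2 — Transfer function: H(jω) = 1/(1 + jωRC).
Step 3 — Denominator: 1 + jωRC = 1 + j·4461·310·0.000193 = 1 + j266.9.
Step 4 — H = 1.404e-05 - j0.003747.
Step 5 — Magnitude: |H| = 0.003747 (-48.5 dB); phase: φ = -89.8°.

|H| = 0.003747 (-48.5 dB), φ = -89.8°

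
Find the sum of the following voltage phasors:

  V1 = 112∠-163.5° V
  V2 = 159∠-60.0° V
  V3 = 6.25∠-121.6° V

Step 1 — Convert each phasor to rectangular form:
  V1 = 112·(cos(-163.5°) + j·sin(-163.5°)) = -107.4 - j31.81 V
  V2 = 159·(cos(-60.0°) + j·sin(-60.0°)) = 79.5 - j137.7 V
  V3 = 6.25·(cos(-121.6°) + j·sin(-121.6°)) = -3.275 - j5.323 V
Step 2 — Sum components: V_total = -31.16 - j174.8 V.
Step 3 — Convert to polar: |V_total| = 177.6 V, ∠V_total = -100.1°.

V_total = 177.6∠-100.1° V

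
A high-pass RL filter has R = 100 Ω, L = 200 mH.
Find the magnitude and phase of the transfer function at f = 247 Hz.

Step 1 — Angular frequency: ω = 2π·247 = 1552 rad/s.
Step 2 — Transfer function: H(jω) = jωL/(R + jωL).
Step 3 — Numerator jωL = j·310.4; denominator R + jωL = 100 + j310.4.
Step 4 — H = 0.906 + j0.2919.
Step 5 — Magnitude: |H| = 0.9518 (-0.4 dB); phase: φ = 17.9°.

|H| = 0.9518 (-0.4 dB), φ = 17.9°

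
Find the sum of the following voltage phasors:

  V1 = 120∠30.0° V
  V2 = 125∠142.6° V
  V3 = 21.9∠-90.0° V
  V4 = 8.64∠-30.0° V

Step 1 — Convert each phasor to rectangular form:
  V1 = 120·(cos(30.0°) + j·sin(30.0°)) = 103.9 + j60 V
  V2 = 125·(cos(142.6°) + j·sin(142.6°)) = -99.3 + j75.92 V
  V3 = 21.9·(cos(-90.0°) + j·sin(-90.0°)) = 0 - j21.9 V
  V4 = 8.64·(cos(-30.0°) + j·sin(-30.0°)) = 7.482 - j4.32 V
Step 2 — Sum components: V_total = 12.1 + j109.7 V.
Step 3 — Convert to polar: |V_total| = 110.4 V, ∠V_total = 83.7°.

V_total = 110.4∠83.7° V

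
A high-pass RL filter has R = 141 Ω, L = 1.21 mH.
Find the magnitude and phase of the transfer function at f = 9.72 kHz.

Step 1 — Angular frequency: ω = 2π·9720 = 6.107e+04 rad/s.
Step 2 — Transfer function: H(jω) = jωL/(R + jωL).
Step 3 — Numerator jωL = j·73.9; denominator R + jωL = 141 + j73.9.
Step 4 — H = 0.2155 + j0.4112.
Step 5 — Magnitude: |H| = 0.4642 (-6.7 dB); phase: φ = 62.3°.

|H| = 0.4642 (-6.7 dB), φ = 62.3°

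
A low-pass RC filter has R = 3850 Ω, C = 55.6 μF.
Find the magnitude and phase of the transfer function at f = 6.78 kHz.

Step 1 — Angular frequency: ω = 2π·6780 = 4.26e+04 rad/s.
Step 2 — Transfer function: H(jω) = 1/(1 + jωRC).
Step 3 — Denominator: 1 + jωRC = 1 + j·4.26e+04·3850·5.56e-05 = 1 + j9119.
Step 4 — H = 1.203e-08 - j0.0001097.
Step 5 — Magnitude: |H| = 0.0001097 (-79.2 dB); phase: φ = -90.0°.

|H| = 0.0001097 (-79.2 dB), φ = -90.0°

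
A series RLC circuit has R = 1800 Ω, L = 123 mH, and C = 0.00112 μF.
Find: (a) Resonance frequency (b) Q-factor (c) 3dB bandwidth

Step 1 — Resonance condition Im(Z)=0 gives ω₀ = 1/√(LC).
Step 2 — ω₀ = 1/√(0.123·1.12e-09) = 8.52e+04 rad/s.
Step 3 — f₀ = ω₀/(2π) = 1.356e+04 Hz.
Step 4 — Series Q: Q = ω₀L/R = 8.52e+04·0.123/1800 = 5.822.
Step 5 — 3dB bandwidth: Δω = ω₀/Q = 1.463e+04 rad/s; BW = Δω/(2π) = 2329 Hz.

(a) f₀ = 1.356e+04 Hz  (b) Q = 5.822  (c) BW = 2329 Hz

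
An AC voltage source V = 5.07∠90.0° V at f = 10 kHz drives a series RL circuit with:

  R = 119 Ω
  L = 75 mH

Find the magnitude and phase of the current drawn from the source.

Step 1 — Angular frequency: ω = 2π·f = 2π·1e+04 = 6.283e+04 rad/s.
Step 2 — Component impedances:
  R: Z = R = 119 Ω
  L: Z = jωL = j·6.283e+04·0.075 = 0 + j4712 Ω
Step 3 — Series combination: Z_total = R + L = 119 + j4712 Ω = 4714∠88.6° Ω.
Step 4 — Source phasor: V = 5.07∠90.0° V = 0 + j5.07 V.
Step 5 — Ohm's law: I = V / Z_total = (0 + j5.07) / (119 + j4712) = 0.001075 + j2.715e-05 A.
Step 6 — Convert to polar: |I| = 0.001076 A, ∠I = 1.4°.

I = 0.001076∠1.4° A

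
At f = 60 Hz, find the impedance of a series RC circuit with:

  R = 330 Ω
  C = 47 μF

Step 1 — Angular frequency: ω = 2π·f = 2π·60 = 377 rad/s.
Step 2 — Component impedances:
  R: Z = R = 330 Ω
  C: Z = 1/(jωC) = -j/(ω·C) = 0 - j56.44 Ω
Step 3 — Series combination: Z_total = R + C = 330 - j56.44 Ω = 334.8∠-9.7° Ω.

Z = 330 - j56.44 Ω = 334.8∠-9.7° Ω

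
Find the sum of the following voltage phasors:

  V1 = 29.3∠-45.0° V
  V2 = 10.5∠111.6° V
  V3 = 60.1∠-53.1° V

Step 1 — Convert each phasor to rectangular form:
  V1 = 29.3·(cos(-45.0°) + j·sin(-45.0°)) = 20.72 - j20.72 V
  V2 = 10.5·(cos(111.6°) + j·sin(111.6°)) = -3.865 + j9.763 V
  V3 = 60.1·(cos(-53.1°) + j·sin(-53.1°)) = 36.09 - j48.06 V
Step 2 — Sum components: V_total = 52.94 - j59.02 V.
Step 3 — Convert to polar: |V_total| = 79.28 V, ∠V_total = -48.1°.

V_total = 79.28∠-48.1° V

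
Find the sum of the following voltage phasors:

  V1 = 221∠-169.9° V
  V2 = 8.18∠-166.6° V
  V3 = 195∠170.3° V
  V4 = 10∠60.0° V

Step 1 — Convert each phasor to rectangular form:
  V1 = 221·(cos(-169.9°) + j·sin(-169.9°)) = -217.6 - j38.76 V
  V2 = 8.18·(cos(-166.6°) + j·sin(-166.6°)) = -7.957 - j1.896 V
  V3 = 195·(cos(170.3°) + j·sin(170.3°)) = -192.2 + j32.86 V
  V4 = 10·(cos(60.0°) + j·sin(60.0°)) = 5 + j8.66 V
Step 2 — Sum components: V_total = -412.7 + j0.8639 V.
Step 3 — Convert to polar: |V_total| = 412.7 V, ∠V_total = 179.9°.

V_total = 412.7∠179.9° V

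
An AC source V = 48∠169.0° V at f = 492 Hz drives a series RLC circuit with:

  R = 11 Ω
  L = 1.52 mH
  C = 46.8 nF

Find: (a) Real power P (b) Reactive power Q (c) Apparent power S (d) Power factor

Step 1 — Angular frequency: ω = 2π·f = 2π·492 = 3091 rad/s.
Step 2 — Component impedances:
  R: Z = R = 11 Ω
  L: Z = jωL = j·3091·0.00152 = 0 + j4.699 Ω
  C: Z = 1/(jωC) = -j/(ω·C) = 0 - j6912 Ω
Step 3 — Series combination: Z_total = R + L + C = 11 - j6907 Ω = 6907∠-89.9° Ω.
Step 4 — Source phasor: V = 48∠169.0° V = -47.12 + j9.159 V.
Step 5 — Current: I = V / Z = -0.001337 - j0.006819 A = 0.006949∠-101.1° A.
Step 6 — Complex power: S = V·I* = 0.0005312 - j0.3336 VA.
Step 7 — Real power: P = Re(S) = 0.0005312 W.
Step 8 — Reactive power: Q = Im(S) = -0.3336 VAR.
Step 9 — Apparent power: |S| = 0.3336 VA.
Step 10 — Power factor: PF = P/|S| = 0.001592 (leading).

(a) P = 0.0005312 W  (b) Q = -0.3336 VAR  (c) S = 0.3336 VA  (d) PF = 0.001592 (leading)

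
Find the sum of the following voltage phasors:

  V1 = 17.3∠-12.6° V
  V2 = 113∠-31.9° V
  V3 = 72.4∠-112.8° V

Step 1 — Convert each phasor to rectangular form:
  V1 = 17.3·(cos(-12.6°) + j·sin(-12.6°)) = 16.88 - j3.774 V
  V2 = 113·(cos(-31.9°) + j·sin(-31.9°)) = 95.93 - j59.71 V
  V3 = 72.4·(cos(-112.8°) + j·sin(-112.8°)) = -28.06 - j66.74 V
Step 2 — Sum components: V_total = 84.76 - j130.2 V.
Step 3 — Convert to polar: |V_total| = 155.4 V, ∠V_total = -56.9°.

V_total = 155.4∠-56.9° V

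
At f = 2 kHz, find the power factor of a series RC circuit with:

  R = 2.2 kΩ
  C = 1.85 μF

Step 1 — Angular frequency: ω = 2π·f = 2π·2000 = 1.257e+04 rad/s.
Step 2 — Component impedances:
  R: Z = R = 2200 Ω
  C: Z = 1/(jωC) = -j/(ω·C) = 0 - j43.01 Ω
Step 3 — Series combination: Z_total = R + C = 2200 - j43.01 Ω = 2200∠-1.1° Ω.
Step 4 — Power factor: PF = cos(φ) = Re(Z)/|Z| = 2200/2200.4 = 0.9998.
Step 5 — Type: Im(Z) = -43.01 ⇒ leading (phase φ = -1.1°).

PF = 0.9998 (leading, φ = -1.1°)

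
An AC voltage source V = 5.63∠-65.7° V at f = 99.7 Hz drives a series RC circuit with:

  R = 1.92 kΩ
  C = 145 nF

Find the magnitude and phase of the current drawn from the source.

Step 1 — Angular frequency: ω = 2π·f = 2π·99.7 = 626.4 rad/s.
Step 2 — Component impedances:
  R: Z = R = 1920 Ω
  C: Z = 1/(jωC) = -j/(ω·C) = 0 - j1.101e+04 Ω
Step 3 — Series combination: Z_total = R + C = 1920 - j1.101e+04 Ω = 1.118e+04∠-80.1° Ω.
Step 4 — Source phasor: V = 5.63∠-65.7° V = 2.317 - j5.131 V.
Step 5 — Ohm's law: I = V / Z_total = (2.317 - j5.131) / (1920 - j1.101e+04) = 0.0004879 + j0.0001253 A.
Step 6 — Convert to polar: |I| = 0.0005038 A, ∠I = 14.4°.

I = 0.0005038∠14.4° A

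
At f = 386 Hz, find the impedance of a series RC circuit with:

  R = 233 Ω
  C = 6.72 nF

Step 1 — Angular frequency: ω = 2π·f = 2π·386 = 2425 rad/s.
Step 2 — Component impedances:
  R: Z = R = 233 Ω
  C: Z = 1/(jωC) = -j/(ω·C) = 0 - j6.136e+04 Ω
Step 3 — Series combination: Z_total = R + C = 233 - j6.136e+04 Ω = 6.136e+04∠-89.8° Ω.

Z = 233 - j6.136e+04 Ω = 6.136e+04∠-89.8° Ω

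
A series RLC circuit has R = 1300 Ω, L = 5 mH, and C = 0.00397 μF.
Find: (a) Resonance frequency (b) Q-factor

Step 1 — Resonance condition Im(Z)=0 gives ω₀ = 1/√(LC).
Step 2 — ω₀ = 1/√(0.005·3.97e-09) = 2.245e+05 rad/s.
Step 3 — f₀ = ω₀/(2π) = 3.572e+04 Hz.
Step 4 — Series Q: Q = ω₀L/R = 2.245e+05·0.005/1300 = 0.8633.

(a) f₀ = 3.572e+04 Hz  (b) Q = 0.8633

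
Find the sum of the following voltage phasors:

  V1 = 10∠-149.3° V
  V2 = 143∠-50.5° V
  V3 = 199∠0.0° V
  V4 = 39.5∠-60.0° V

Step 1 — Convert each phasor to rectangular form:
  V1 = 10·(cos(-149.3°) + j·sin(-149.3°)) = -8.599 - j5.105 V
  V2 = 143·(cos(-50.5°) + j·sin(-50.5°)) = 90.96 - j110.3 V
  V3 = 199·(cos(0.0°) + j·sin(0.0°)) = 199 V
  V4 = 39.5·(cos(-60.0°) + j·sin(-60.0°)) = 19.75 - j34.21 V
Step 2 — Sum components: V_total = 301.1 - j149.7 V.
Step 3 — Convert to polar: |V_total| = 336.3 V, ∠V_total = -26.4°.

V_total = 336.3∠-26.4° V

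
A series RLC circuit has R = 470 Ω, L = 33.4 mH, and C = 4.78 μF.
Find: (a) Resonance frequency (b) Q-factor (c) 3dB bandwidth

Step 1 — Resonance condition Im(Z)=0 gives ω₀ = 1/√(LC).
Step 2 — ω₀ = 1/√(0.0334·4.78e-06) = 2503 rad/s.
Step 3 — f₀ = ω₀/(2π) = 398.3 Hz.
Step 4 — Series Q: Q = ω₀L/R = 2503·0.0334/470 = 0.1779.
Step 5 — 3dB bandwidth: Δω = ω₀/Q = 1.407e+04 rad/s; BW = Δω/(2π) = 2240 Hz.

(a) f₀ = 398.3 Hz  (b) Q = 0.1779  (c) BW = 2240 Hz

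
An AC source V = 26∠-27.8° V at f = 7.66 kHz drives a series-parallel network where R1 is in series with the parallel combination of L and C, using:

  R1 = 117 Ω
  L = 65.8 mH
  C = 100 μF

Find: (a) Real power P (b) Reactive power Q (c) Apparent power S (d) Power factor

Step 1 — Angular frequency: ω = 2π·f = 2π·7660 = 4.813e+04 rad/s.
Step 2 — Component impedances:
  R1: Z = R = 117 Ω
  L: Z = jωL = j·4.813e+04·0.0658 = 0 + j3167 Ω
  C: Z = 1/(jωC) = -j/(ω·C) = 0 - j0.2078 Ω
Step 3 — Parallel branch: L || C = 1/(1/L + 1/C) = 0 - j0.2078 Ω.
Step 4 — Series with R1: Z_total = R1 + (L || C) = 117 - j0.2078 Ω = 117∠-0.1° Ω.
Step 5 — Source phasor: V = 26∠-27.8° V = 23 - j12.13 V.
Step 6 — Current: I = V / Z = 0.1968 - j0.1033 A = 0.2222∠-27.7° A.
Step 7 — Complex power: S = V·I* = 5.778 - j0.01026 VA.
Step 8 — Real power: P = Re(S) = 5.778 W.
Step 9 — Reactive power: Q = Im(S) = -0.01026 VAR.
Step 10 — Apparent power: |S| = 5.778 VA.
Step 11 — Power factor: PF = P/|S| = 1 (leading).

(a) P = 5.778 W  (b) Q = -0.01026 VAR  (c) S = 5.778 VA  (d) PF = 1 (leading)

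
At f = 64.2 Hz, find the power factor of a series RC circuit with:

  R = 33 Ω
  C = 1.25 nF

Step 1 — Angular frequency: ω = 2π·f = 2π·64.2 = 403.4 rad/s.
Step 2 — Component impedances:
  R: Z = R = 33 Ω
  C: Z = 1/(jωC) = -j/(ω·C) = 0 - j1.983e+06 Ω
Step 3 — Series combination: Z_total = R + C = 33 - j1.983e+06 Ω = 1.983e+06∠-90.0° Ω.
Step 4 — Power factor: PF = cos(φ) = Re(Z)/|Z| = 33/1.983e+06 = 1.664e-05.
Step 5 — Type: Im(Z) = -1.983e+06 ⇒ leading (phase φ = -90.0°).

PF = 1.664e-05 (leading, φ = -90.0°)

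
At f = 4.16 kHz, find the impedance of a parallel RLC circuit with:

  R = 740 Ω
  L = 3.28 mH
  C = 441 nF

Step 1 — Angular frequency: ω = 2π·f = 2π·4160 = 2.614e+04 rad/s.
Step 2 — Component impedances:
  R: Z = R = 740 Ω
  L: Z = jωL = j·2.614e+04·0.00328 = 0 + j85.73 Ω
  C: Z = 1/(jωC) = -j/(ω·C) = 0 - j86.75 Ω
Step 3 — Parallel combination: 1/Z_total = 1/R + 1/L + 1/C; Z_total = 732.4 + j74.4 Ω = 736.2∠5.8° Ω.

Z = 732.4 + j74.4 Ω = 736.2∠5.8° Ω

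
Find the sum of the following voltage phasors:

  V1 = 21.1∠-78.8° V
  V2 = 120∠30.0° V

Step 1 — Convert each phasor to rectangular form:
  V1 = 21.1·(cos(-78.8°) + j·sin(-78.8°)) = 4.098 - j20.7 V
  V2 = 120·(cos(30.0°) + j·sin(30.0°)) = 103.9 + j60 V
Step 2 — Sum components: V_total = 108 + j39.3 V.
Step 3 — Convert to polar: |V_total| = 114.9 V, ∠V_total = 20.0°.

V_total = 114.9∠20.0° V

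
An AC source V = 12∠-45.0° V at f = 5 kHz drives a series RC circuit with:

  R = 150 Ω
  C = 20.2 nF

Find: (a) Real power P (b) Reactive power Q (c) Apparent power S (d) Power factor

Step 1 — Angular frequency: ω = 2π·f = 2π·5000 = 3.142e+04 rad/s.
Step 2 — Component impedances:
  R: Z = R = 150 Ω
  C: Z = 1/(jωC) = -j/(ω·C) = 0 - j1576 Ω
Step 3 — Series combination: Z_total = R + C = 150 - j1576 Ω = 1583∠-84.6° Ω.
Step 4 — Source phasor: V = 12∠-45.0° V = 8.485 - j8.485 V.
Step 5 — Current: I = V / Z = 0.005844 + j0.004828 A = 0.007581∠39.6° A.
Step 6 — Complex power: S = V·I* = 0.008621 - j0.09056 VA.
Step 7 — Real power: P = Re(S) = 0.008621 W.
Step 8 — Reactive power: Q = Im(S) = -0.09056 VAR.
Step 9 — Apparent power: |S| = 0.09097 VA.
Step 10 — Power factor: PF = P/|S| = 0.09476 (leading).

(a) P = 0.008621 W  (b) Q = -0.09056 VAR  (c) S = 0.09097 VA  (d) PF = 0.09476 (leading)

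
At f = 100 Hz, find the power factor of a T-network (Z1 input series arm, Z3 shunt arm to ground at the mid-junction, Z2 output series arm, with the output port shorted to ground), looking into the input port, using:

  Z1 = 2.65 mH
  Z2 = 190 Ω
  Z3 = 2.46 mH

Step 1 — Angular frequency: ω = 2π·f = 2π·100 = 628.3 rad/s.
Step 2 — Component impedances:
  Z1: Z = jωL = j·628.3·0.00265 = 0 + j1.665 Ω
  Z2: Z = R = 190 Ω
  Z3: Z = jωL = j·628.3·0.00246 = 0 + j1.546 Ω
Step 3 — With the output port shorted to ground, the output series arm Z2 runs from the junction to ground; the shunt arm Z3 also runs from the junction to ground. They appear in parallel: Z3 || Z2 = 0.01257 + j1.546 Ω.
Step 4 — Series with input arm Z1: Z_in = Z1 + (Z3 || Z2) = 0.01257 + j3.211 Ω = 3.211∠89.8° Ω.
Step 5 — Power factor: PF = cos(φ) = Re(Z)/|Z| = 0.012573/3.2106 = 0.003916.
Step 6 — Type: Im(Z) = 3.211 ⇒ lagging (phase φ = 89.8°).

PF = 0.003916 (lagging, φ = 89.8°)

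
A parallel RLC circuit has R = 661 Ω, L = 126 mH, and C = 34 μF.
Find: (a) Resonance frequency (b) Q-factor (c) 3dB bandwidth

Step 1 — Resonance: ω₀ = 1/√(LC) = 1/√(0.126·3.4e-05) = 483.1 rad/s.
Step 2 — f₀ = ω₀/(2π) = 76.89 Hz.
Step 3 — Parallel Q: Q = R/(ω₀L) = 661/(483.1·0.126) = 10.86.
Step 4 — Bandwidth: Δω = ω₀/Q = 44.5 rad/s; BW = Δω/(2π) = 7.082 Hz.

(a) f₀ = 76.89 Hz  (b) Q = 10.86  (c) BW = 7.082 Hz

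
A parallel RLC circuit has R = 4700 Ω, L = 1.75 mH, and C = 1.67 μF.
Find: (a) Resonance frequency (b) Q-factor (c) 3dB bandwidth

Step 1 — Resonance: ω₀ = 1/√(LC) = 1/√(0.00175·1.67e-06) = 1.85e+04 rad/s.
Step 2 — f₀ = ω₀/(2π) = 2944 Hz.
Step 3 — Parallel Q: Q = R/(ω₀L) = 4700/(1.85e+04·0.00175) = 145.2.
Step 4 — Bandwidth: Δω = ω₀/Q = 127.4 rad/s; BW = Δω/(2π) = 20.28 Hz.

(a) f₀ = 2944 Hz  (b) Q = 145.2  (c) BW = 20.28 Hz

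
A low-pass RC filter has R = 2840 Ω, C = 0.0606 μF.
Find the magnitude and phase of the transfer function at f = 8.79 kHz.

Step 1 — Angular frequency: ω = 2π·8790 = 5.523e+04 rad/s.
Step 2 — Transfer function: H(jω) = 1/(1 + jωRC).
Step 3 — Denominator: 1 + jωRC = 1 + j·5.523e+04·2840·6.06e-08 = 1 + j9.505.
Step 4 — H = 0.01095 - j0.1041.
Step 5 — Magnitude: |H| = 0.1046 (-19.6 dB); phase: φ = -84.0°.

|H| = 0.1046 (-19.6 dB), φ = -84.0°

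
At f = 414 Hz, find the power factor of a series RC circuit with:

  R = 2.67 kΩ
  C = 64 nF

Step 1 — Angular frequency: ω = 2π·f = 2π·414 = 2601 rad/s.
Step 2 — Component impedances:
  R: Z = R = 2670 Ω
  C: Z = 1/(jωC) = -j/(ω·C) = 0 - j6007 Ω
Step 3 — Series combination: Z_total = R + C = 2670 - j6007 Ω = 6573∠-66.0° Ω.
Step 4 — Power factor: PF = cos(φ) = Re(Z)/|Z| = 2670/6573 = 0.4062.
Step 5 — Type: Im(Z) = -6007 ⇒ leading (phase φ = -66.0°).

PF = 0.4062 (leading, φ = -66.0°)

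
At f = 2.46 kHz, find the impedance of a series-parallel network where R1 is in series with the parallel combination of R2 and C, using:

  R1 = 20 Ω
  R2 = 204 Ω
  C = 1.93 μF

Step 1 — Angular frequency: ω = 2π·f = 2π·2460 = 1.546e+04 rad/s.
Step 2 — Component impedances:
  R1: Z = R = 20 Ω
  R2: Z = R = 204 Ω
  C: Z = 1/(jωC) = -j/(ω·C) = 0 - j33.52 Ω
Step 3 — Parallel branch: R2 || C = 1/(1/R2 + 1/C) = 5.364 - j32.64 Ω.
Step 4 — Series with R1: Z_total = R1 + (R2 || C) = 25.36 - j32.64 Ω = 41.34∠-52.2° Ω.

Z = 25.36 - j32.64 Ω = 41.34∠-52.2° Ω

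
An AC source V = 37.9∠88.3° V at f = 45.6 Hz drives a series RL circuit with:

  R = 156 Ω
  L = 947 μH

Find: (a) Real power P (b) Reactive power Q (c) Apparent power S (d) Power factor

Step 1 — Angular frequency: ω = 2π·f = 2π·45.6 = 286.5 rad/s.
Step 2 — Component impedances:
  R: Z = R = 156 Ω
  L: Z = jωL = j·286.5·0.000947 = 0 + j0.2713 Ω
Step 3 — Series combination: Z_total = R + L = 156 + j0.2713 Ω = 156∠0.1° Ω.
Step 4 — Source phasor: V = 37.9∠88.3° V = 1.124 + j37.88 V.
Step 5 — Current: I = V / Z = 0.00763 + j0.2428 A = 0.2429∠88.2° A.
Step 6 — Complex power: S = V·I* = 9.208 + j0.01601 VA.
Step 7 — Real power: P = Re(S) = 9.208 W.
Step 8 — Reactive power: Q = Im(S) = 0.01601 VAR.
Step 9 — Apparent power: |S| = 9.208 VA.
Step 10 — Power factor: PF = P/|S| = 1 (lagging).

(a) P = 9.208 W  (b) Q = 0.01601 VAR  (c) S = 9.208 VA  (d) PF = 1 (lagging)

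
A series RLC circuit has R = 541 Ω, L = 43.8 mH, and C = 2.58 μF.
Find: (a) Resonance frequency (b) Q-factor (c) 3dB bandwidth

Step 1 — Resonance condition Im(Z)=0 gives ω₀ = 1/√(LC).
Step 2 — ω₀ = 1/√(0.0438·2.58e-06) = 2975 rad/s.
Step 3 — f₀ = ω₀/(2π) = 473.4 Hz.
Step 4 — Series Q: Q = ω₀L/R = 2975·0.0438/541 = 0.2408.
Step 5 — 3dB bandwidth: Δω = ω₀/Q = 1.235e+04 rad/s; BW = Δω/(2π) = 1966 Hz.

(a) f₀ = 473.4 Hz  (b) Q = 0.2408  (c) BW = 1966 Hz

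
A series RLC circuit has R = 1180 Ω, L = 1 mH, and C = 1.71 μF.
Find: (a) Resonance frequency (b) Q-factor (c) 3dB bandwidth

Step 1 — Resonance: ω₀ = 1/√(LC) = 1/√(0.001·1.71e-06) = 2.418e+04 rad/s.
Step 2 — f₀ = ω₀/(2π) = 3849 Hz.
Step 3 — Series Q: Q = ω₀L/R = 2.418e+04·0.001/1180 = 0.02049.
Step 4 — Bandwidth: Δω = ω₀/Q = 1.18e+06 rad/s; BW = Δω/(2π) = 1.878e+05 Hz.

(a) f₀ = 3849 Hz  (b) Q = 0.02049  (c) BW = 1.878e+05 Hz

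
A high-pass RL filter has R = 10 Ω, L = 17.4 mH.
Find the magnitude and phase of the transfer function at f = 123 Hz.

Step 1 — Angular frequency: ω = 2π·123 = 772.8 rad/s.
Step 2 — Transfer function: H(jω) = jωL/(R + jωL).
Step 3 — Numerator jωL = j·13.45; denominator R + jωL = 10 + j13.45.
Step 4 — H = 0.6439 + j0.4788.
Step 5 — Magnitude: |H| = 0.8024 (-1.9 dB); phase: φ = 36.6°.

|H| = 0.8024 (-1.9 dB), φ = 36.6°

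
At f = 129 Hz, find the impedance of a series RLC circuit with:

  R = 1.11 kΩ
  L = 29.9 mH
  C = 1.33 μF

Step 1 — Angular frequency: ω = 2π·f = 2π·129 = 810.5 rad/s.
Step 2 — Component impedances:
  R: Z = R = 1110 Ω
  L: Z = jωL = j·810.5·0.0299 = 0 + j24.23 Ω
  C: Z = 1/(jωC) = -j/(ω·C) = 0 - j927.6 Ω
Step 3 — Series combination: Z_total = R + L + C = 1110 - j903.4 Ω = 1431∠-39.1° Ω.

Z = 1110 - j903.4 Ω = 1431∠-39.1° Ω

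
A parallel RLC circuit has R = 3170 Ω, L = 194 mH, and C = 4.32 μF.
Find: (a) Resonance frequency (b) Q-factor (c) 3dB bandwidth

Step 1 — Resonance: ω₀ = 1/√(LC) = 1/√(0.194·4.32e-06) = 1092 rad/s.
Step 2 — f₀ = ω₀/(2π) = 173.9 Hz.
Step 3 — Parallel Q: Q = R/(ω₀L) = 3170/(1092·0.194) = 14.96.
Step 4 — Bandwidth: Δω = ω₀/Q = 73.02 rad/s; BW = Δω/(2π) = 11.62 Hz.

(a) f₀ = 173.9 Hz  (b) Q = 14.96  (c) BW = 11.62 Hz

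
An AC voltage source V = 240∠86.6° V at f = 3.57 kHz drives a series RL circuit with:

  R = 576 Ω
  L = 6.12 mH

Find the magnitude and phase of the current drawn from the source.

Step 1 — Angular frequency: ω = 2π·f = 2π·3570 = 2.243e+04 rad/s.
Step 2 — Component impedances:
  R: Z = R = 576 Ω
  L: Z = jωL = j·2.243e+04·0.00612 = 0 + j137.3 Ω
Step 3 — Series combination: Z_total = R + L = 576 + j137.3 Ω = 592.1∠13.4° Ω.
Step 4 — Source phasor: V = 240∠86.6° V = 14.23 + j239.6 V.
Step 5 — Ohm's law: I = V / Z_total = (14.23 + j239.6) / (576 + j137.3) = 0.1172 + j0.388 A.
Step 6 — Convert to polar: |I| = 0.4053 A, ∠I = 73.2°.

I = 0.4053∠73.2° A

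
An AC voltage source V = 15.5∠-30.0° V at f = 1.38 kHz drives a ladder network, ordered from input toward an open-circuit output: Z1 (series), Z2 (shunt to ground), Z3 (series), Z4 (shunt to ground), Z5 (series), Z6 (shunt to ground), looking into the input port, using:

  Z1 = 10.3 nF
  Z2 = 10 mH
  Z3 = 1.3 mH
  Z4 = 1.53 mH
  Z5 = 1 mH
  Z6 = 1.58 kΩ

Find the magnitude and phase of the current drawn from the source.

Step 1 — Angular frequency: ω = 2π·f = 2π·1380 = 8671 rad/s.
Step 2 — Component impedances:
  Z1: Z = 1/(jωC) = -j/(ω·C) = 0 - j1.12e+04 Ω
  Z2: Z = jωL = j·8671·0.01 = 0 + j86.71 Ω
  Z3: Z = jωL = j·8671·0.0013 = 0 + j11.27 Ω
  Z4: Z = jωL = j·8671·0.00153 = 0 + j13.27 Ω
  Z5: Z = jωL = j·8671·0.001 = 0 + j8.671 Ω
  Z6: Z = R = 1580 Ω
Step 3 — Ladder network (open output): work backward from the far end, alternating series and parallel combinations. Z_in = 0.06766 - j1.118e+04 Ω = 1.118e+04∠-90.0° Ω.
Step 4 — Source phasor: V = 15.5∠-30.0° V = 13.42 - j7.75 V.
Step 5 — Ohm's law: I = V / Z_total = (13.42 - j7.75) / (0.06766 - j1.118e+04) = 0.0006933 + j0.001201 A.
Step 6 — Convert to polar: |I| = 0.001387 A, ∠I = 60.0°.

I = 0.001387∠60.0° A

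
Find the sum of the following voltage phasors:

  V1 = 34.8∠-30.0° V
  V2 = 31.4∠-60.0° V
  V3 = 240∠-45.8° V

Step 1 — Convert each phasor to rectangular form:
  V1 = 34.8·(cos(-30.0°) + j·sin(-30.0°)) = 30.14 - j17.4 V
  V2 = 31.4·(cos(-60.0°) + j·sin(-60.0°)) = 15.7 - j27.19 V
  V3 = 240·(cos(-45.8°) + j·sin(-45.8°)) = 167.3 - j172.1 V
Step 2 — Sum components: V_total = 213.2 - j216.7 V.
Step 3 — Convert to polar: |V_total| = 303.9 V, ∠V_total = -45.5°.

V_total = 303.9∠-45.5° V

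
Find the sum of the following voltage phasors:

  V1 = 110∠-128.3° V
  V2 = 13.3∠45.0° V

Step 1 — Convert each phasor to rectangular form:
  V1 = 110·(cos(-128.3°) + j·sin(-128.3°)) = -68.18 - j86.33 V
  V2 = 13.3·(cos(45.0°) + j·sin(45.0°)) = 9.405 + j9.405 V
Step 2 — Sum components: V_total = -58.77 - j76.92 V.
Step 3 — Convert to polar: |V_total| = 96.8 V, ∠V_total = -127.4°.

V_total = 96.8∠-127.4° V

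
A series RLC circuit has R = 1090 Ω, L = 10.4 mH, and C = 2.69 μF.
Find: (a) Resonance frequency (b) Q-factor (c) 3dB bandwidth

Step 1 — Resonance condition Im(Z)=0 gives ω₀ = 1/√(LC).
Step 2 — ω₀ = 1/√(0.0104·2.69e-06) = 5979 rad/s.
Step 3 — f₀ = ω₀/(2π) = 951.5 Hz.
Step 4 — Series Q: Q = ω₀L/R = 5979·0.0104/1090 = 0.05704.
Step 5 — 3dB bandwidth: Δω = ω₀/Q = 1.048e+05 rad/s; BW = Δω/(2π) = 1.668e+04 Hz.

(a) f₀ = 951.5 Hz  (b) Q = 0.05704  (c) BW = 1.668e+04 Hz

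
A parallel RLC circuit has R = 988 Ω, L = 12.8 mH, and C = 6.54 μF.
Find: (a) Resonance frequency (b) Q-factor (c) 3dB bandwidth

Step 1 — Resonance: ω₀ = 1/√(LC) = 1/√(0.0128·6.54e-06) = 3456 rad/s.
Step 2 — f₀ = ω₀/(2π) = 550.1 Hz.
Step 3 — Parallel Q: Q = R/(ω₀L) = 988/(3456·0.0128) = 22.33.
Step 4 — Bandwidth: Δω = ω₀/Q = 154.8 rad/s; BW = Δω/(2π) = 24.63 Hz.

(a) f₀ = 550.1 Hz  (b) Q = 22.33  (c) BW = 24.63 Hz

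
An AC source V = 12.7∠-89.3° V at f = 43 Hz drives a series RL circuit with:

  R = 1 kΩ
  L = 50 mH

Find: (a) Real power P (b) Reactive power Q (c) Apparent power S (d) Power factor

Step 1 — Angular frequency: ω = 2π·f = 2π·43 = 270.2 rad/s.
Step 2 — Component impedances:
  R: Z = R = 1000 Ω
  L: Z = jωL = j·270.2·0.05 = 0 + j13.51 Ω
Step 3 — Series combination: Z_total = R + L = 1000 + j13.51 Ω = 1000∠0.8° Ω.
Step 4 — Source phasor: V = 12.7∠-89.3° V = 0.1552 - j12.7 V.
Step 5 — Current: I = V / Z = -1.639e-05 - j0.0127 A = 0.0127∠-90.1° A.
Step 6 — Complex power: S = V·I* = 0.1613 + j0.002178 VA.
Step 7 — Real power: P = Re(S) = 0.1613 W.
Step 8 — Reactive power: Q = Im(S) = 0.002178 VAR.
Step 9 — Apparent power: |S| = 0.1613 VA.
Step 10 — Power factor: PF = P/|S| = 0.9999 (lagging).

(a) P = 0.1613 W  (b) Q = 0.002178 VAR  (c) S = 0.1613 VA  (d) PF = 0.9999 (lagging)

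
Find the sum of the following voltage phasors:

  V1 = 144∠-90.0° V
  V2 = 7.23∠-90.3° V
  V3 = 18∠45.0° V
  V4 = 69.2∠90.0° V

Step 1 — Convert each phasor to rectangular form:
  V1 = 144·(cos(-90.0°) + j·sin(-90.0°)) = 0 - j144 V
  V2 = 7.23·(cos(-90.3°) + j·sin(-90.3°)) = -0.03786 - j7.23 V
  V3 = 18·(cos(45.0°) + j·sin(45.0°)) = 12.73 + j12.73 V
  V4 = 69.2·(cos(90.0°) + j·sin(90.0°)) = 0 + j69.2 V
Step 2 — Sum components: V_total = 12.69 - j69.3 V.
Step 3 — Convert to polar: |V_total| = 70.45 V, ∠V_total = -79.6°.

V_total = 70.45∠-79.6° V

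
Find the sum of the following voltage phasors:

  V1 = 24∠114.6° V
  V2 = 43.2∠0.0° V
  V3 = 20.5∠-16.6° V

Step 1 — Convert each phasor to rectangular form:
  V1 = 24·(cos(114.6°) + j·sin(114.6°)) = -9.991 + j21.82 V
  V2 = 43.2·(cos(0.0°) + j·sin(0.0°)) = 43.2 V
  V3 = 20.5·(cos(-16.6°) + j·sin(-16.6°)) = 19.65 - j5.857 V
Step 2 — Sum components: V_total = 52.85 + j15.97 V.
Step 3 — Convert to polar: |V_total| = 55.21 V, ∠V_total = 16.8°.

V_total = 55.21∠16.8° V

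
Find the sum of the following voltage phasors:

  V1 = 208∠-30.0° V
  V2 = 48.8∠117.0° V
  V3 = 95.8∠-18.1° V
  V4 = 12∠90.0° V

Step 1 — Convert each phasor to rectangular form:
  V1 = 208·(cos(-30.0°) + j·sin(-30.0°)) = 180.1 - j104 V
  V2 = 48.8·(cos(117.0°) + j·sin(117.0°)) = -22.15 + j43.48 V
  V3 = 95.8·(cos(-18.1°) + j·sin(-18.1°)) = 91.06 - j29.76 V
  V4 = 12·(cos(90.0°) + j·sin(90.0°)) = 0 + j12 V
Step 2 — Sum components: V_total = 249 - j78.28 V.
Step 3 — Convert to polar: |V_total| = 261.1 V, ∠V_total = -17.4°.

V_total = 261.1∠-17.4° V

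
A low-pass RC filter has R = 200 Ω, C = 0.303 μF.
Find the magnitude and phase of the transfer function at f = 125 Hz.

Step 1 — Angular frequency: ω = 2π·125 = 785.4 rad/s.
Step 2 — Transfer function: H(jω) = 1/(1 + jωRC).
Step 3 — Denominator: 1 + jωRC = 1 + j·785.4·200·3.03e-07 = 1 + j0.0476.
Step 4 — H = 0.9977 - j0.04749.
Step 5 — Magnitude: |H| = 0.9989 (-0.0 dB); phase: φ = -2.7°.

|H| = 0.9989 (-0.0 dB), φ = -2.7°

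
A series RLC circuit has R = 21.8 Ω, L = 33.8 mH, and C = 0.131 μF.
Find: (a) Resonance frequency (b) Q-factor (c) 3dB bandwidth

Step 1 — Resonance: ω₀ = 1/√(LC) = 1/√(0.0338·1.31e-07) = 1.503e+04 rad/s.
Step 2 — f₀ = ω₀/(2π) = 2392 Hz.
Step 3 — Series Q: Q = ω₀L/R = 1.503e+04·0.0338/21.8 = 23.3.
Step 4 — Bandwidth: Δω = ω₀/Q = 645 rad/s; BW = Δω/(2π) = 102.7 Hz.

(a) f₀ = 2392 Hz  (b) Q = 23.3  (c) BW = 102.7 Hz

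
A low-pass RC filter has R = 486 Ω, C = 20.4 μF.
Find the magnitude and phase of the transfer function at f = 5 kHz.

Step 1 — Angular frequency: ω = 2π·5000 = 3.142e+04 rad/s.
Step 2 — Transfer function: H(jω) = 1/(1 + jωRC).
Step 3 — Denominator: 1 + jωRC = 1 + j·3.142e+04·486·2.04e-05 = 1 + j311.5.
Step 4 — H = 1.031e-05 - j0.003211.
Step 5 — Magnitude: |H| = 0.003211 (-49.9 dB); phase: φ = -89.8°.

|H| = 0.003211 (-49.9 dB), φ = -89.8°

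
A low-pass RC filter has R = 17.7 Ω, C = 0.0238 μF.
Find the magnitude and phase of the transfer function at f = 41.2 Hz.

Step 1 — Angular frequency: ω = 2π·41.2 = 258.9 rad/s.
Step 2 — Transfer function: H(jω) = 1/(1 + jωRC).
Step 3 — Denominator: 1 + jωRC = 1 + j·258.9·17.7·2.38e-08 = 1 + j0.0001091.
Step 4 — H = 1 - j0.0001091.
Step 5 — Magnitude: |H| = 1 (-0.0 dB); phase: φ = -0.0°.

|H| = 1 (-0.0 dB), φ = -0.0°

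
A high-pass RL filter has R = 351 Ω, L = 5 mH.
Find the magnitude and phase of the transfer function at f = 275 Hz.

Step 1 — Angular frequency: ω = 2π·275 = 1728 rad/s.
Step 2 — Transfer function: H(jω) = jωL/(R + jωL).
Step 3 — Numerator jωL = j·8.639; denominator R + jωL = 351 + j8.639.
Step 4 — H = 0.0006055 + j0.0246.
Step 5 — Magnitude: |H| = 0.02461 (-32.2 dB); phase: φ = 88.6°.

|H| = 0.02461 (-32.2 dB), φ = 88.6°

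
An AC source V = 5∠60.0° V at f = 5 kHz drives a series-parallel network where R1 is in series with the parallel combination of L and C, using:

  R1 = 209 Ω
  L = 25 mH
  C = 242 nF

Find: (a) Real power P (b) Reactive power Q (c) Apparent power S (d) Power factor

Step 1 — Angular frequency: ω = 2π·f = 2π·5000 = 3.142e+04 rad/s.
Step 2 — Component impedances:
  R1: Z = R = 209 Ω
  L: Z = jωL = j·3.142e+04·0.025 = 0 + j785.4 Ω
  C: Z = 1/(jωC) = -j/(ω·C) = 0 - j131.5 Ω
Step 3 — Parallel branch: L || C = 1/(1/L + 1/C) = 0 - j158 Ω.
Step 4 — Series with R1: Z_total = R1 + (L || C) = 209 - j158 Ω = 262∠-37.1° Ω.
Step 5 — Source phasor: V = 5∠60.0° V = 2.5 + j4.33 V.
Step 6 — Current: I = V / Z = -0.002355 + j0.01894 A = 0.01908∠97.1° A.
Step 7 — Complex power: S = V·I* = 0.07612 - j0.05754 VA.
Step 8 — Real power: P = Re(S) = 0.07612 W.
Step 9 — Reactive power: Q = Im(S) = -0.05754 VAR.
Step 10 — Apparent power: |S| = 0.09542 VA.
Step 11 — Power factor: PF = P/|S| = 0.7977 (leading).

(a) P = 0.07612 W  (b) Q = -0.05754 VAR  (c) S = 0.09542 VA  (d) PF = 0.7977 (leading)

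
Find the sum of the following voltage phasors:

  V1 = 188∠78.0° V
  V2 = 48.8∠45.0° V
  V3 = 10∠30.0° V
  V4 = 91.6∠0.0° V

Step 1 — Convert each phasor to rectangular form:
  V1 = 188·(cos(78.0°) + j·sin(78.0°)) = 39.09 + j183.9 V
  V2 = 48.8·(cos(45.0°) + j·sin(45.0°)) = 34.51 + j34.51 V
  V3 = 10·(cos(30.0°) + j·sin(30.0°)) = 8.66 + j5 V
  V4 = 91.6·(cos(0.0°) + j·sin(0.0°)) = 91.6 V
Step 2 — Sum components: V_total = 173.9 + j223.4 V.
Step 3 — Convert to polar: |V_total| = 283.1 V, ∠V_total = 52.1°.

V_total = 283.1∠52.1° V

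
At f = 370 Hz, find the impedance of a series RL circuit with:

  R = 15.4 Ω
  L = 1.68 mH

Step 1 — Angular frequency: ω = 2π·f = 2π·370 = 2325 rad/s.
Step 2 — Component impedances:
  R: Z = R = 15.4 Ω
  L: Z = jωL = j·2325·0.00168 = 0 + j3.906 Ω
Step 3 — Series combination: Z_total = R + L = 15.4 + j3.906 Ω = 15.89∠14.2° Ω.

Z = 15.4 + j3.906 Ω = 15.89∠14.2° Ω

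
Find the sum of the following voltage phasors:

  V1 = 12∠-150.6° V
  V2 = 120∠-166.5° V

Step 1 — Convert each phasor to rectangular form:
  V1 = 12·(cos(-150.6°) + j·sin(-150.6°)) = -10.45 - j5.891 V
  V2 = 120·(cos(-166.5°) + j·sin(-166.5°)) = -116.7 - j28.01 V
Step 2 — Sum components: V_total = -127.1 - j33.9 V.
Step 3 — Convert to polar: |V_total| = 131.6 V, ∠V_total = -165.1°.

V_total = 131.6∠-165.1° V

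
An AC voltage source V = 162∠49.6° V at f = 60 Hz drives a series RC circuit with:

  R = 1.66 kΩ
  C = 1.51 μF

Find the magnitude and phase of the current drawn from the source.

Step 1 — Angular frequency: ω = 2π·f = 2π·60 = 377 rad/s.
Step 2 — Component impedances:
  R: Z = R = 1660 Ω
  C: Z = 1/(jωC) = -j/(ω·C) = 0 - j1757 Ω
Step 3 — Series combination: Z_total = R + C = 1660 - j1757 Ω = 2417∠-46.6° Ω.
Step 4 — Source phasor: V = 162∠49.6° V = 105 + j123.4 V.
Step 5 — Ohm's law: I = V / Z_total = (105 + j123.4) / (1660 - j1757) = -0.007263 + j0.06663 A.
Step 6 — Convert to polar: |I| = 0.06703 A, ∠I = 96.2°.

I = 0.06703∠96.2° A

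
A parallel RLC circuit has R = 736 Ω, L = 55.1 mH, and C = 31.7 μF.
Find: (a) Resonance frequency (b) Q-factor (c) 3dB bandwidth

Step 1 — Resonance: ω₀ = 1/√(LC) = 1/√(0.0551·3.17e-05) = 756.6 rad/s.
Step 2 — f₀ = ω₀/(2π) = 120.4 Hz.
Step 3 — Parallel Q: Q = R/(ω₀L) = 736/(756.6·0.0551) = 17.65.
Step 4 — Bandwidth: Δω = ω₀/Q = 42.86 rad/s; BW = Δω/(2π) = 6.822 Hz.

(a) f₀ = 120.4 Hz  (b) Q = 17.65  (c) BW = 6.822 Hz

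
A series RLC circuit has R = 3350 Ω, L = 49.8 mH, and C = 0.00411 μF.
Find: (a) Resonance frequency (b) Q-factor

Step 1 — Resonance condition Im(Z)=0 gives ω₀ = 1/√(LC).
Step 2 — ω₀ = 1/√(0.0498·4.11e-09) = 6.99e+04 rad/s.
Step 3 — f₀ = ω₀/(2π) = 1.112e+04 Hz.
Step 4 — Series Q: Q = ω₀L/R = 6.99e+04·0.0498/3350 = 1.039.

(a) f₀ = 1.112e+04 Hz  (b) Q = 1.039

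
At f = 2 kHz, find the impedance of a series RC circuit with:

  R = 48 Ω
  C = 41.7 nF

Step 1 — Angular frequency: ω = 2π·f = 2π·2000 = 1.257e+04 rad/s.
Step 2 — Component impedances:
  R: Z = R = 48 Ω
  C: Z = 1/(jωC) = -j/(ω·C) = 0 - j1908 Ω
Step 3 — Series combination: Z_total = R + C = 48 - j1908 Ω = 1909∠-88.6° Ω.

Z = 48 - j1908 Ω = 1909∠-88.6° Ω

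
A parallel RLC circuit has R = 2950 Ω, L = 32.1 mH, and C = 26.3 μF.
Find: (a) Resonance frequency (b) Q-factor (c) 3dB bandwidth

Step 1 — Resonance: ω₀ = 1/√(LC) = 1/√(0.0321·2.63e-05) = 1088 rad/s.
Step 2 — f₀ = ω₀/(2π) = 173.2 Hz.
Step 3 — Parallel Q: Q = R/(ω₀L) = 2950/(1088·0.0321) = 84.44.
Step 4 — Bandwidth: Δω = ω₀/Q = 12.89 rad/s; BW = Δω/(2π) = 2.051 Hz.

(a) f₀ = 173.2 Hz  (b) Q = 84.44  (c) BW = 2.051 Hz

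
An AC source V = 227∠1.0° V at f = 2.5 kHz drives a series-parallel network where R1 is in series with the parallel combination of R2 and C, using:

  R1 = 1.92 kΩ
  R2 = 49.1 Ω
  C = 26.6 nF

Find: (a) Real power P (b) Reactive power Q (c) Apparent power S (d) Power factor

Step 1 — Angular frequency: ω = 2π·f = 2π·2500 = 1.571e+04 rad/s.
Step 2 — Component impedances:
  R1: Z = R = 1920 Ω
  R2: Z = R = 49.1 Ω
  C: Z = 1/(jωC) = -j/(ω·C) = 0 - j2393 Ω
Step 3 — Parallel branch: R2 || C = 1/(1/R2 + 1/C) = 49.08 - j1.007 Ω.
Step 4 — Series with R1: Z_total = R1 + (R2 || C) = 1969 - j1.007 Ω = 1969∠-0.0° Ω.
Step 5 — Source phasor: V = 227∠1.0° V = 227 + j3.962 V.
Step 6 — Current: I = V / Z = 0.1153 + j0.002071 A = 0.1153∠1.0° A.
Step 7 — Complex power: S = V·I* = 26.17 - j0.01338 VA.
Step 8 — Real power: P = Re(S) = 26.17 W.
Step 9 — Reactive power: Q = Im(S) = -0.01338 VAR.
Step 10 — Apparent power: |S| = 26.17 VA.
Step 11 — Power factor: PF = P/|S| = 1 (leading).

(a) P = 26.17 W  (b) Q = -0.01338 VAR  (c) S = 26.17 VA  (d) PF = 1 (leading)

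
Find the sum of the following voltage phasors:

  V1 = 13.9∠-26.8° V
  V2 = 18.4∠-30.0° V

Step 1 — Convert each phasor to rectangular form:
  V1 = 13.9·(cos(-26.8°) + j·sin(-26.8°)) = 12.41 - j6.267 V
  V2 = 18.4·(cos(-30.0°) + j·sin(-30.0°)) = 15.93 - j9.2 V
Step 2 — Sum components: V_total = 28.34 - j15.47 V.
Step 3 — Convert to polar: |V_total| = 32.29 V, ∠V_total = -28.6°.

V_total = 32.29∠-28.6° V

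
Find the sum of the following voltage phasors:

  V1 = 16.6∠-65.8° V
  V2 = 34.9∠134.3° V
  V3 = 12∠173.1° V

Step 1 — Convert each phasor to rectangular form:
  V1 = 16.6·(cos(-65.8°) + j·sin(-65.8°)) = 6.805 - j15.14 V
  V2 = 34.9·(cos(134.3°) + j·sin(134.3°)) = -24.37 + j24.98 V
  V3 = 12·(cos(173.1°) + j·sin(173.1°)) = -11.91 + j1.442 V
Step 2 — Sum components: V_total = -29.48 + j11.28 V.
Step 3 — Convert to polar: |V_total| = 31.57 V, ∠V_total = 159.1°.

V_total = 31.57∠159.1° V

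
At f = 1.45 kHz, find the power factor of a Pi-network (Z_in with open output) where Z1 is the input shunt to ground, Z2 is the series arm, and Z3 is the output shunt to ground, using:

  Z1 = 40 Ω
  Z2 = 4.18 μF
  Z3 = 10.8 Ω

Step 1 — Angular frequency: ω = 2π·f = 2π·1450 = 9111 rad/s.
Step 2 — Component impedances:
  Z1: Z = R = 40 Ω
  Z2: Z = 1/(jωC) = -j/(ω·C) = 0 - j26.26 Ω
  Z3: Z = R = 10.8 Ω
Step 3 — With open output, the series arm Z2 and the output shunt Z3 appear in series to ground: Z2 + Z3 = 10.8 - j26.26 Ω.
Step 4 — Parallel with input shunt Z1: Z_in = Z1 || (Z2 + Z3) = 15.15 - j12.85 Ω = 19.86∠-40.3° Ω.
Step 5 — Power factor: PF = cos(φ) = Re(Z)/|Z| = 15.145/19.86 = 0.7626.
Step 6 — Type: Im(Z) = -12.85 ⇒ leading (phase φ = -40.3°).

PF = 0.7626 (leading, φ = -40.3°)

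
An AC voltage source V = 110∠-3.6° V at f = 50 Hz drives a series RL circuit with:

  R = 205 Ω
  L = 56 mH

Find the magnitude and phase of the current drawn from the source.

Step 1 — Angular frequency: ω = 2π·f = 2π·50 = 314.2 rad/s.
Step 2 — Component impedances:
  R: Z = R = 205 Ω
  L: Z = jωL = j·314.2·0.056 = 0 + j17.59 Ω
Step 3 — Series combination: Z_total = R + L = 205 + j17.59 Ω = 205.8∠4.9° Ω.
Step 4 — Source phasor: V = 110∠-3.6° V = 109.8 - j6.907 V.
Step 5 — Ohm's law: I = V / Z_total = (109.8 - j6.907) / (205 + j17.59) = 0.5287 - j0.07907 A.
Step 6 — Convert to polar: |I| = 0.5346 A, ∠I = -8.5°.

I = 0.5346∠-8.5° A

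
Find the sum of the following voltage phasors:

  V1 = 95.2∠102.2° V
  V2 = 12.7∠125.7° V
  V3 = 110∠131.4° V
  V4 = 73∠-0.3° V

Step 1 — Convert each phasor to rectangular form:
  V1 = 95.2·(cos(102.2°) + j·sin(102.2°)) = -20.12 + j93.05 V
  V2 = 12.7·(cos(125.7°) + j·sin(125.7°)) = -7.411 + j10.31 V
  V3 = 110·(cos(131.4°) + j·sin(131.4°)) = -72.74 + j82.51 V
  V4 = 73·(cos(-0.3°) + j·sin(-0.3°)) = 73 - j0.3822 V
Step 2 — Sum components: V_total = -27.27 + j185.5 V.
Step 3 — Convert to polar: |V_total| = 187.5 V, ∠V_total = 98.4°.

V_total = 187.5∠98.4° V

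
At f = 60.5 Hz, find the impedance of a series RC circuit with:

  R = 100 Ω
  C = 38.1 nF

Step 1 — Angular frequency: ω = 2π·f = 2π·60.5 = 380.1 rad/s.
Step 2 — Component impedances:
  R: Z = R = 100 Ω
  C: Z = 1/(jωC) = -j/(ω·C) = 0 - j6.905e+04 Ω
Step 3 — Series combination: Z_total = R + C = 100 - j6.905e+04 Ω = 6.905e+04∠-89.9° Ω.

Z = 100 - j6.905e+04 Ω = 6.905e+04∠-89.9° Ω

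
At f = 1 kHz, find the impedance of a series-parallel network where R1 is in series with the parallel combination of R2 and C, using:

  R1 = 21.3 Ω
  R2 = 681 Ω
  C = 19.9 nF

Step 1 — Angular frequency: ω = 2π·f = 2π·1000 = 6283 rad/s.
Step 2 — Component impedances:
  R1: Z = R = 21.3 Ω
  R2: Z = R = 681 Ω
  C: Z = 1/(jωC) = -j/(ω·C) = 0 - j7998 Ω
Step 3 — Parallel branch: R2 || C = 1/(1/R2 + 1/C) = 676.1 - j57.57 Ω.
Step 4 — Series with R1: Z_total = R1 + (R2 || C) = 697.4 - j57.57 Ω = 699.8∠-4.7° Ω.

Z = 697.4 - j57.57 Ω = 699.8∠-4.7° Ω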